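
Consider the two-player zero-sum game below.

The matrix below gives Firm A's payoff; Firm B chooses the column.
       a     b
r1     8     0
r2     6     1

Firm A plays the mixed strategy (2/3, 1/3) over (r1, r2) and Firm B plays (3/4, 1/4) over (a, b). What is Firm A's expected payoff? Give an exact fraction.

Against (3/4, 1/4), each row's expected payoff is r1: 6; r2: 19/4.
Taking the (2/3, 1/3)-weighted average: (2/3)·(6) + (1/3)·(19/4) = 67/12.

67/12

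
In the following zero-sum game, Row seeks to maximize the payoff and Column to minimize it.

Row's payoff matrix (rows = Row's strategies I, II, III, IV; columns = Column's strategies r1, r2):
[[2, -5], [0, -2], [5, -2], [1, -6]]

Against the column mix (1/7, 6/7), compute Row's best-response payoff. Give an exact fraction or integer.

-1

I: (2)·(1/7) + (-5)·(6/7) = -4.
II: (0)·(1/7) + (-2)·(6/7) = -12/7.
III: (5)·(1/7) + (-2)·(6/7) = -1.
IV: (1)·(1/7) + (-6)·(6/7) = -5.
The best pure response is III with expected payoff -1.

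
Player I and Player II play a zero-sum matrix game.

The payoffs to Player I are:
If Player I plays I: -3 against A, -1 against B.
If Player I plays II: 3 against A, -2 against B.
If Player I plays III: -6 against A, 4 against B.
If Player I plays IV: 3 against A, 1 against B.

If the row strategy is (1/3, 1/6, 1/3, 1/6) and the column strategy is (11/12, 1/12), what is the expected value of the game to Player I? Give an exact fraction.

-127/72

Against (11/12, 1/12), each row's expected payoff is I: -17/6; II: 31/12; III: -31/6; IV: 17/6.
Taking the (1/3, 1/6, 1/3, 1/6)-weighted average: (1/3)·(-17/6) + (1/6)·(31/12) + (1/3)·(-31/6) + (1/6)·(17/6) = -127/72.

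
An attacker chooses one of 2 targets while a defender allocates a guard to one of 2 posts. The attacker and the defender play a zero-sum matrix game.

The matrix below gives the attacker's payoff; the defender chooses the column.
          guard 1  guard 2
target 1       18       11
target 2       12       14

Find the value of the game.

Row minima are 11 and 12, so the attacker's maximin is 12; column maxima are 18 and 14, so the defender's minimax is 14. These differ, so the equilibrium is in mixed strategies.
Let the attacker play target 1 with probability p. The defender is indifferent when 18p + 12(1−p) = 11p + 14(1−p), giving p = 2/9.
Let the defender play guard 1 with probability q. The attacker is indifferent when 18q + 11(1−q) = 12q + 14(1−q), giving q = 1/3.
The value is 18·(1/3) + (11)·(2/3) = 40/3.

40/3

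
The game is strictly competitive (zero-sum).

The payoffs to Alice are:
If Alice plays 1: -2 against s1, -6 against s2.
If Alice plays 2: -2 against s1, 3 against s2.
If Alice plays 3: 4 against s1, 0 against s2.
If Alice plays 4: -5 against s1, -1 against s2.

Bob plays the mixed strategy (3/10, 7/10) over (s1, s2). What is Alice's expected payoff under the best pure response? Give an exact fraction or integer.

1: (-2)·(3/10) + (-6)·(7/10) = -24/5.
2: (-2)·(3/10) + (3)·(7/10) = 3/2.
3: (4)·(3/10) + (0)·(7/10) = 6/5.
4: (-5)·(3/10) + (-1)·(7/10) = -11/5.
The best pure response is 2 with expected payoff 3/2.

3/2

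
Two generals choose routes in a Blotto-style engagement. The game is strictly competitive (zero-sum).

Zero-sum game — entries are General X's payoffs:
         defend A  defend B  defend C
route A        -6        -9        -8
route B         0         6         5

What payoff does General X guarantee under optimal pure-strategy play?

Row minima: -9, 0 → General X's maximin is 0.
Column maxima: 0, 6, 5 → General Y's minimax is 0.
They coincide at (route B, defend A), so the value is 0.

0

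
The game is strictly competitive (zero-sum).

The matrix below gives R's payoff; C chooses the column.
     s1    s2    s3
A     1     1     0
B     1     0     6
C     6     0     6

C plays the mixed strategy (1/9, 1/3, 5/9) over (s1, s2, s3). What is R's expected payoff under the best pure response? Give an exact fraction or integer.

A: (1)·(1/9) + (1)·(1/3) + (0)·(5/9) = 4/9.
B: (1)·(1/9) + (0)·(1/3) + (6)·(5/9) = 31/9.
C: (6)·(1/9) + (0)·(1/3) + (6)·(5/9) = 4.
The best pure response is C with expected payoff 4.

4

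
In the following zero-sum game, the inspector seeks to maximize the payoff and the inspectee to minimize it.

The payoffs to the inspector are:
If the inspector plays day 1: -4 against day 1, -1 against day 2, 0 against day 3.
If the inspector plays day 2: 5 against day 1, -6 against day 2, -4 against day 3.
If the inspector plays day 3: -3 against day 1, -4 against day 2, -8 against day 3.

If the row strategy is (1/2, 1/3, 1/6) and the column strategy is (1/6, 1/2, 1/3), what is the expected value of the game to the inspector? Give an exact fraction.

-47/18

Against (1/6, 1/2, 1/3), each row's expected payoff is day 1: -7/6; day 2: -7/2; day 3: -31/6.
Taking the (1/2, 1/3, 1/6)-weighted average: (1/2)·(-7/6) + (1/3)·(-7/2) + (1/6)·(-31/6) = -47/18.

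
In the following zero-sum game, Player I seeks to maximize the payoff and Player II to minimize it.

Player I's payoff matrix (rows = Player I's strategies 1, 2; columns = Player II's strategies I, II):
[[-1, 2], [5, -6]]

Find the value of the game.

2/7

Row minima are -1 and -6, so Player I's maximin is -1; column maxima are 5 and 2, so Player II's minimax is 2. These differ, so the equilibrium is in mixed strategies.
Let Player I play 1 with probability p. Player II is indifferent when −p + 5(1−p) = 2p − 6(1−p), giving p = 11/14.
Let Player II play I with probability q. Player I is indifferent when −q + 2(1−q) = 5q − 6(1−q), giving q = 4/7.
The value is -1·(4/7) + (2)·(3/7) = 2/7.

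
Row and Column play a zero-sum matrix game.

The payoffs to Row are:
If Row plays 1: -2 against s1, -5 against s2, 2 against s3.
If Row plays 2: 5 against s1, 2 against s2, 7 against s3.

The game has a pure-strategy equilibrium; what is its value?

Row minima: -5, 2 → Row's maximin is 2.
Column maxima: 5, 2, 7 → Column's minimax is 2.
They coincide at (2, s2), so the value is 2.

2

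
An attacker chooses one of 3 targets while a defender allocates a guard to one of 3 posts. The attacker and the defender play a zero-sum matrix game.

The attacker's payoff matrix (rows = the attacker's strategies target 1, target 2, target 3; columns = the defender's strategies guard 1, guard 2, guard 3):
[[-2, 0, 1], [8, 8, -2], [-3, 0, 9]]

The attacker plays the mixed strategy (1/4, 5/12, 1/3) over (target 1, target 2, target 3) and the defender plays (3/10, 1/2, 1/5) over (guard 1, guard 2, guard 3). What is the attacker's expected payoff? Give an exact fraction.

27/10

Against (3/10, 1/2, 1/5), each row's expected payoff is target 1: -2/5; target 2: 6; target 3: 9/10.
Taking the (1/4, 5/12, 1/3)-weighted average: (1/4)·(-2/5) + (5/12)·(6) + (1/3)·(9/10) = 27/10.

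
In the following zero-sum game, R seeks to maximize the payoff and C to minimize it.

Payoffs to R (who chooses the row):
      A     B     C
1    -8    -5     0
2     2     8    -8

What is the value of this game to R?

Column B is strictly dominated by A for C (it gives R more in every row).
The remaining 2×2 game on (1, 2) × (A, C) has no saddle point. Let R play 1 with probability p; indifference gives −8p + 2(1−p) = −8(1−p), so p = 5/9.
Similarly C's optimal q on A is 4/9, and the value is -8·(4/9) + (0)·(5/9) = -32/9.

-32/9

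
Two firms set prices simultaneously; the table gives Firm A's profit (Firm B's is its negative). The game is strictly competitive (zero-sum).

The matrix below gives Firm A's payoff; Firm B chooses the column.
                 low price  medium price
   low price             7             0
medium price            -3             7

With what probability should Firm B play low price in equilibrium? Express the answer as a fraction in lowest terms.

Row minima are 0 and -3, so Firm A's maximin is 0; column maxima are 7 and 7, so Firm B's minimax is 7. These differ, so the equilibrium is in mixed strategies.
Let Firm B play low price with probability q. Firm A is indifferent when 7q = −3q + 7(1−q), giving q = 7/17.

7/17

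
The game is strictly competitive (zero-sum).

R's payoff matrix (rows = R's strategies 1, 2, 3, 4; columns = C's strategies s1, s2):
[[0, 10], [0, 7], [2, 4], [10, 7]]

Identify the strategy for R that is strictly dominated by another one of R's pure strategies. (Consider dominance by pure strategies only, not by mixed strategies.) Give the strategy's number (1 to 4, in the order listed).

Compare 3 with 4: 10 > 2, 7 > 4.
So 4 strictly dominates 3 for R; 3 is strictly dominated.

3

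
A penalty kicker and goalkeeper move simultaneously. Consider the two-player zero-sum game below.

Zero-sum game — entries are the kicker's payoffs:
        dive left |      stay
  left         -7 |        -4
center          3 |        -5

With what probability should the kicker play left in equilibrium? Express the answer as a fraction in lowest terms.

8/11

Row minima are -7 and -5, so the kicker's maximin is -5; column maxima are 3 and -4, so the goalkeeper's minimax is -4. These differ, so the equilibrium is in mixed strategies.
Let the kicker play left with probability p. The goalkeeper is indifferent when −7p + 3(1−p) = −4p − 5(1−p), giving p = 8/11.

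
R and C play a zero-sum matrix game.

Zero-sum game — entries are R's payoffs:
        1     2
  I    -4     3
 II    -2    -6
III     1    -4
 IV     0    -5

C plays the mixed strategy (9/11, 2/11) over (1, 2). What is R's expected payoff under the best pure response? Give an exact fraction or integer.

I: (-4)·(9/11) + (3)·(2/11) = -30/11.
II: (-2)·(9/11) + (-6)·(2/11) = -30/11.
III: (1)·(9/11) + (-4)·(2/11) = 1/11.
IV: (0)·(9/11) + (-5)·(2/11) = -10/11.
The best pure response is III with expected payoff 1/11.

1/11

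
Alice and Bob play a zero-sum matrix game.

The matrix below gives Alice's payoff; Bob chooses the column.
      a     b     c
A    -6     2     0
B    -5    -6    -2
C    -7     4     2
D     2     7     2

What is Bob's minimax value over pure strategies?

The worst case (largest entry) in each column is a: 2, b: 7, c: 2.
The best (smallest) of these is 2.

2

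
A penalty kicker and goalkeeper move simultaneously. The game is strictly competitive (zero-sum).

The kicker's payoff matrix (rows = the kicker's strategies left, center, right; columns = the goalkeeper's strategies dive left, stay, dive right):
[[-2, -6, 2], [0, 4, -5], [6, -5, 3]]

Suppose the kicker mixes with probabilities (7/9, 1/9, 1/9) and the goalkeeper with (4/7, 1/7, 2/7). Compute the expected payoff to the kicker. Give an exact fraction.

-17/21

Against (4/7, 1/7, 2/7), each row's expected payoff is left: -10/7; center: -6/7; right: 25/7.
Taking the (7/9, 1/9, 1/9)-weighted average: (7/9)·(-10/7) + (1/9)·(-6/7) + (1/9)·(25/7) = -17/21.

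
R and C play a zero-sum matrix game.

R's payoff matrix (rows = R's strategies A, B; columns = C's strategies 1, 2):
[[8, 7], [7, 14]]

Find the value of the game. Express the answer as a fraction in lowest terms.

Row minima are 7 and 7, so R's maximin is 7; column maxima are 8 and 14, so C's minimax is 8. These differ, so the equilibrium is in mixed strategies.
Let R play A with probability p. C is indifferent when 8p + 7(1−p) = 7p + 14(1−p), giving p = 7/8.
Let C play 1 with probability q. R is indifferent when 8q + 7(1−q) = 7q + 14(1−q), giving q = 7/8.
The value is 8·(7/8) + (7)·(1/8) = 63/8.

63/8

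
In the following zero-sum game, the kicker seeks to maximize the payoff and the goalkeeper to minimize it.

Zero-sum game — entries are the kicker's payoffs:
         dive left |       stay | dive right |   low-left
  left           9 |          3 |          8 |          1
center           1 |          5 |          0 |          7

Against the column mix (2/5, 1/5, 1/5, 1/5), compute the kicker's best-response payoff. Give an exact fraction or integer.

6

left: (9)·(2/5) + (3)·(1/5) + (8)·(1/5) + (1)·(1/5) = 6.
center: (1)·(2/5) + (5)·(1/5) + (0)·(1/5) + (7)·(1/5) = 14/5.
The best pure response is left with expected payoff 6.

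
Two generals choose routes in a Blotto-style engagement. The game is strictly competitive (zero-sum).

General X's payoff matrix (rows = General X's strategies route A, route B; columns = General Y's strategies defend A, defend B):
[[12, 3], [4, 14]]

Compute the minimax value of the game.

Row minima are 3 and 4, so General X's maximin is 4; column maxima are 12 and 14, so General Y's minimax is 12. These differ, so the equilibrium is in mixed strategies.
Let General X play route A with probability p. General Y is indifferent when 12p + 4(1−p) = 3p + 14(1−p), giving p = 10/19.
Let General Y play defend A with probability q. General X is indifferent when 12q + 3(1−q) = 4q + 14(1−q), giving q = 11/19.
The value is 12·(11/19) + (3)·(8/19) = 156/19.

156/19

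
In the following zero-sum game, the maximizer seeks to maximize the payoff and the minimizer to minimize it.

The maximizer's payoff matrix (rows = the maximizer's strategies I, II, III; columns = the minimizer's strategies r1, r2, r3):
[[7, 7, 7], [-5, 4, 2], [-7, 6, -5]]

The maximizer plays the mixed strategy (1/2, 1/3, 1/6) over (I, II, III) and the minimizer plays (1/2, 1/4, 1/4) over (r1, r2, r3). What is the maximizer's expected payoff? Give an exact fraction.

21/8

Against (1/2, 1/4, 1/4), each row's expected payoff is I: 7; II: -1; III: -13/4.
Taking the (1/2, 1/3, 1/6)-weighted average: (1/2)·(7) + (1/3)·(-1) + (1/6)·(-13/4) = 21/8.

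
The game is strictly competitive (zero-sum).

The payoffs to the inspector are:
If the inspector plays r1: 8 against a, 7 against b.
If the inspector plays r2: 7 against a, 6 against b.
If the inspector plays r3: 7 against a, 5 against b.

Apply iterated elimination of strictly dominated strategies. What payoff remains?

7

Row r2 is strictly dominated by row r1 (8>7, 7>6); eliminate r2.
Column a is strictly dominated by b for the inspectee (7<8, 5<7); eliminate a.
Row r3 is strictly dominated by row r1 (7>5); eliminate r3.
Only (r1, b) remains, with payoff 7.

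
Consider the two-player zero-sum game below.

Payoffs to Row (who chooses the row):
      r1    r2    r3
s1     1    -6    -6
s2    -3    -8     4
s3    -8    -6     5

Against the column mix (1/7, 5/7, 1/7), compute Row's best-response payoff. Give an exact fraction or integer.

-33/7

s1: (1)·(1/7) + (-6)·(5/7) + (-6)·(1/7) = -5.
s2: (-3)·(1/7) + (-8)·(5/7) + (4)·(1/7) = -39/7.
s3: (-8)·(1/7) + (-6)·(5/7) + (5)·(1/7) = -33/7.
The best pure response is s3 with expected payoff -33/7.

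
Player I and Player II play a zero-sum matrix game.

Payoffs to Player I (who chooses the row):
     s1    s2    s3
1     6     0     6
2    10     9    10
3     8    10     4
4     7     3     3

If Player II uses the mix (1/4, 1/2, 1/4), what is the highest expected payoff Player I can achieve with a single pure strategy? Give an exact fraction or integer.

19/2

1: (6)·(1/4) + (0)·(1/2) + (6)·(1/4) = 3.
2: (10)·(1/4) + (9)·(1/2) + (10)·(1/4) = 19/2.
3: (8)·(1/4) + (10)·(1/2) + (4)·(1/4) = 8.
4: (7)·(1/4) + (3)·(1/2) + (3)·(1/4) = 4.
The best pure response is 2 with expected payoff 19/2.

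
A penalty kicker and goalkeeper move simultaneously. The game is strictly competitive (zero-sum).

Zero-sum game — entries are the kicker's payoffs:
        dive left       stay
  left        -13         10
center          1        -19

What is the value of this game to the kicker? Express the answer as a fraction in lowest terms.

-237/43

Row minima are -13 and -19, so the kicker's maximin is -13; column maxima are 1 and 10, so the goalkeeper's minimax is 1. These differ, so the equilibrium is in mixed strategies.
Let the kicker play left with probability p. The goalkeeper is indifferent when −13p + (1−p) = 10p − 19(1−p), giving p = 20/43.
Let the goalkeeper play dive left with probability q. The kicker is indifferent when −13q + 10(1−q) = q − 19(1−q), giving q = 29/43.
The value is -13·(29/43) + (10)·(14/43) = -237/43.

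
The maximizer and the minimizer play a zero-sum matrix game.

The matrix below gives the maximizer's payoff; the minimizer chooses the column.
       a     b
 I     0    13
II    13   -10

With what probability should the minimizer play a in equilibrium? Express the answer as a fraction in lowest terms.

23/36

Row minima are 0 and -10, so the maximizer's maximin is 0; column maxima are 13 and 13, so the minimizer's minimax is 13. These differ, so the equilibrium is in mixed strategies.
Let the minimizer play a with probability q. The maximizer is indifferent when 13(1−q) = 13q − 10(1−q), giving q = 23/36.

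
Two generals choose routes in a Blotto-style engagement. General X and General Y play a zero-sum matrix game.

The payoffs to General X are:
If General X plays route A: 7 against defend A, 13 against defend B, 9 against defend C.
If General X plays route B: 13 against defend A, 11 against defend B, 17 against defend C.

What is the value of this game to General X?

23/2

Column defend C is strictly dominated by defend A for General Y (it gives General X more in every row).
The remaining 2×2 game on (route A, route B) × (defend A, defend B) has no saddle point. Let General X play route A with probability p; indifference gives 7p + 13(1−p) = 13p + 11(1−p), so p = 1/4.
Similarly General Y's optimal q on defend A is 1/4, and the value is 7·(1/4) + (13)·(3/4) = 23/2.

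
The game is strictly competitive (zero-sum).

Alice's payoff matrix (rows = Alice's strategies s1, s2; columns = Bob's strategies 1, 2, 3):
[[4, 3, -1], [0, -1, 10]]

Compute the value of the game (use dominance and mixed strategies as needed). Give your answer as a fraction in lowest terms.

Column 1 is strictly dominated by 2 for Bob (it gives Alice more in every row).
The remaining 2×2 game on (s1, s2) × (2, 3) has no saddle point. Let Alice play s1 with probability p; indifference gives 3p − (1−p) = −p + 10(1−p), so p = 11/15.
Similarly Bob's optimal q on 2 is 11/15, and the value is 3·(11/15) + (-1)·(4/15) = 29/15.

29/15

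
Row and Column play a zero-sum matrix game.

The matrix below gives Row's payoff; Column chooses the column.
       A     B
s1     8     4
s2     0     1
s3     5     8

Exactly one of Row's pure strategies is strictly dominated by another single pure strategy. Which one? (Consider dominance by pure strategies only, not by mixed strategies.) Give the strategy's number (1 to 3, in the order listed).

Compare s2 with s1: 8 > 0, 4 > 1.
So s1 strictly dominates s2 for Row; s2 is strictly dominated.

2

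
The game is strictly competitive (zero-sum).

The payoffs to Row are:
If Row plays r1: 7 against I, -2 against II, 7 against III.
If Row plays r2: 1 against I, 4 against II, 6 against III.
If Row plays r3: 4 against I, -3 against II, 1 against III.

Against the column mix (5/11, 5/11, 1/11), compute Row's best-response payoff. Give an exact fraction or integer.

32/11

r1: (7)·(5/11) + (-2)·(5/11) + (7)·(1/11) = 32/11.
r2: (1)·(5/11) + (4)·(5/11) + (6)·(1/11) = 31/11.
r3: (4)·(5/11) + (-3)·(5/11) + (1)·(1/11) = 6/11.
The best pure response is r1 with expected payoff 32/11.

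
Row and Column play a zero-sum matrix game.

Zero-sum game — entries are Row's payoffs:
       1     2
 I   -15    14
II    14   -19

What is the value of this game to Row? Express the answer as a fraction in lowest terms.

Row minima are -15 and -19, so Row's maximin is -15; column maxima are 14 and 14, so Column's minimax is 14. These differ, so the equilibrium is in mixed strategies.
Let Row play I with probability p. Column is indifferent when −15p + 14(1−p) = 14p − 19(1−p), giving p = 33/62.
Let Column play 1 with probability q. Row is indifferent when −15q + 14(1−q) = 14q − 19(1−q), giving q = 33/62.
The value is -15·(33/62) + (14)·(29/62) = -89/62.

-89/62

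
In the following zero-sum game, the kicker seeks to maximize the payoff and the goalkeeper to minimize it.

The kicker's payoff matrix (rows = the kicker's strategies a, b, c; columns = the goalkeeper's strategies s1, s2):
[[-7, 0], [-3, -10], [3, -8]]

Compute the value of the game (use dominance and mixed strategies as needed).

Row b is strictly dominated by row c, so the kicker never plays it.
The remaining 2×2 game on (a, c) × (s1, s2) has no saddle point. Let the kicker play a with probability p; indifference gives −7p + 3(1−p) = −8(1−p), so p = 11/18.
Similarly the goalkeeper's optimal q on s1 is 4/9, and the value is -7·(4/9) + (0)·(5/9) = -28/9.

-28/9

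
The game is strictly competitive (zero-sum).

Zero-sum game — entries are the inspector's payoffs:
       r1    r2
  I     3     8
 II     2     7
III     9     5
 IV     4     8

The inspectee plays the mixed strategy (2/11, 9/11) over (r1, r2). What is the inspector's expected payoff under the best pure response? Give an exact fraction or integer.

80/11

I: (3)·(2/11) + (8)·(9/11) = 78/11.
II: (2)·(2/11) + (7)·(9/11) = 67/11.
III: (9)·(2/11) + (5)·(9/11) = 63/11.
IV: (4)·(2/11) + (8)·(9/11) = 80/11.
The best pure response is IV with expected payoff 80/11.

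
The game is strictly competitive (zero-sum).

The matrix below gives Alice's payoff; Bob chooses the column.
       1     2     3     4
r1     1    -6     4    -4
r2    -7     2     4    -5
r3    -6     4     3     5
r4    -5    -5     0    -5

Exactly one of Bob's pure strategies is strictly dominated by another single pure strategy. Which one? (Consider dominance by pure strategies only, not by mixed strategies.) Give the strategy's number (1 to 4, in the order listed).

3

Bob prefers columns that give Alice less. Compare 3 with 1: 1 < 4, -7 < 4, -6 < 3, -5 < 0.
So 1 strictly dominates 3 for Bob; 3 is strictly dominated.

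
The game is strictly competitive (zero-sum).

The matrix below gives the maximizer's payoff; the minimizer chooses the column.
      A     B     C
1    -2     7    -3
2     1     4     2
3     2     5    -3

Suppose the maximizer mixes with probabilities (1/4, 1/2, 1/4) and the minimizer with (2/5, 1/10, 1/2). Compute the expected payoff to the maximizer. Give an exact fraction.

Against (2/5, 1/10, 1/2), each row's expected payoff is 1: -8/5; 2: 9/5; 3: -1/5.
Taking the (1/4, 1/2, 1/4)-weighted average: (1/4)·(-8/5) + (1/2)·(9/5) + (1/4)·(-1/5) = 9/20.

9/20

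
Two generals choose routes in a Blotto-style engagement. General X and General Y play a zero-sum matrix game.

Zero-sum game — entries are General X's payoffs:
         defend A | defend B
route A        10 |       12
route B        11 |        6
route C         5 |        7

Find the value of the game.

72/7

Row route C is strictly dominated by row route A, so General X never plays it.
The remaining 2×2 game on (route A, route B) × (defend A, defend B) has no saddle point. Let General X play route A with probability p; indifference gives 10p + 11(1−p) = 12p + 6(1−p), so p = 5/7.
Similarly General Y's optimal q on defend A is 6/7, and the value is 10·(6/7) + (12)·(1/7) = 72/7.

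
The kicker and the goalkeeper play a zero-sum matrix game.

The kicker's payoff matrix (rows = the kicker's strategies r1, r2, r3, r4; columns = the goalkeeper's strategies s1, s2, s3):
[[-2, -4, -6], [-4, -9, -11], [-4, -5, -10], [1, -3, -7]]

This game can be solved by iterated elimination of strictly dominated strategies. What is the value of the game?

Column s2 is strictly dominated by s3 for the goalkeeper (-6<-4, -11<-9, -10<-5, -7<-3); eliminate s2.
Column s1 is strictly dominated by s3 for the goalkeeper (-6<-2, -11<-4, -10<-4, -7<1); eliminate s1.
Row r2 is strictly dominated by row r1 (-6>-11); eliminate r2.
Row r4 is strictly dominated by row r1 (-6>-7); eliminate r4.
Row r3 is strictly dominated by row r1 (-6>-10); eliminate r3.
Only (r1, s3) remains, with payoff -6.

-6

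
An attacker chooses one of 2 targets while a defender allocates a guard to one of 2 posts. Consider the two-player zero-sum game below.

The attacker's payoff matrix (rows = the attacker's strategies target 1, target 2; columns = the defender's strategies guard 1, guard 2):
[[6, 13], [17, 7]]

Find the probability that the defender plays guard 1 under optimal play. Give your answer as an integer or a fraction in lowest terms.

Row minima are 6 and 7, so the attacker's maximin is 7; column maxima are 17 and 13, so the defender's minimax is 13. These differ, so the equilibrium is in mixed strategies.
Let the defender play guard 1 with probability q. The attacker is indifferent when 6q + 13(1−q) = 17q + 7(1−q), giving q = 6/17.

6/17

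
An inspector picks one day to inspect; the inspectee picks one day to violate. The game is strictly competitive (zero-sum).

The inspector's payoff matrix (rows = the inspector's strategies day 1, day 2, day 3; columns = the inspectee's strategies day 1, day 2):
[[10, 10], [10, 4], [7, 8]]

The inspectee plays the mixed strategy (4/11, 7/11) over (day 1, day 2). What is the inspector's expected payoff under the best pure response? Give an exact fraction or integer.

10

day 1: (10)·(4/11) + (10)·(7/11) = 10.
day 2: (10)·(4/11) + (4)·(7/11) = 68/11.
day 3: (7)·(4/11) + (8)·(7/11) = 84/11.
The best pure response is day 1 with expected payoff 10.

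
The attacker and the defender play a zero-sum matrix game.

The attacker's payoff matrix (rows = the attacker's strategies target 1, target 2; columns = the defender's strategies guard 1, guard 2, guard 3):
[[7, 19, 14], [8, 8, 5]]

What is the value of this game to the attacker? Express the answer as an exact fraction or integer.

Column guard 2 is strictly dominated by guard 3 for the defender (it gives the attacker more in every row).
The remaining 2×2 game on (target 1, target 2) × (guard 1, guard 3) has no saddle point. Let the attacker play target 1 with probability p; indifference gives 7p + 8(1−p) = 14p + 5(1−p), so p = 3/10.
Similarly the defender's optimal q on guard 1 is 9/10, and the value is 7·(9/10) + (14)·(1/10) = 77/10.

77/10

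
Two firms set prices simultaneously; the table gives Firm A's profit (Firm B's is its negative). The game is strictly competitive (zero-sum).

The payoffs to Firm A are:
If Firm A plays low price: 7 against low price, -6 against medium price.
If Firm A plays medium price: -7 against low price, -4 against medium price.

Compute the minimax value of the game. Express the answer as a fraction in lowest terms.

Row minima are -6 and -7, so Firm A's maximin is -6; column maxima are 7 and -4, so Firm B's minimax is -4. These differ, so the equilibrium is in mixed strategies.
Let Firm A play low price with probability p. Firm B is indifferent when 7p − 7(1−p) = −6p − 4(1−p), giving p = 3/16.
Let Firm B play low price with probability q. Firm A is indifferent when 7q − 6(1−q) = −7q − 4(1−q), giving q = 1/8.
The value is 7·(1/8) + (-6)·(7/8) = -35/8.

-35/8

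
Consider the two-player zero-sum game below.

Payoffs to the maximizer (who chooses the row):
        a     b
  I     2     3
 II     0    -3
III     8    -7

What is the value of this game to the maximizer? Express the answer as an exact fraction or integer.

Row II is strictly dominated by row I, so the maximizer never plays it.
The remaining 2×2 game on (I, III) × (a, b) has no saddle point. Let the maximizer play I with probability p; indifference gives 2p + 8(1−p) = 3p − 7(1−p), so p = 15/16.
Similarly the minimizer's optimal q on a is 5/8, and the value is 2·(5/8) + (3)·(3/8) = 19/8.

19/8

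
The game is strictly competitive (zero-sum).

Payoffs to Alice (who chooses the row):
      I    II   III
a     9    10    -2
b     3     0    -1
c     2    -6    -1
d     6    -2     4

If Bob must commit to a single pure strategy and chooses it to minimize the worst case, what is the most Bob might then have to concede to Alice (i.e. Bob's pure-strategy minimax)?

4

The worst case (largest entry) in each column is I: 9, II: 10, III: 4.
The best (smallest) of these is 4.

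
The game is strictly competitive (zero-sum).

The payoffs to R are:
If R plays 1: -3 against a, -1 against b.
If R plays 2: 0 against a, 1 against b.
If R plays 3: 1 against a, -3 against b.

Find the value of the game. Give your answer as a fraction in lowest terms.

1/5

Row 1 is strictly dominated by row 2, so R never plays it.
The remaining 2×2 game on (2, 3) × (a, b) has no saddle point. Let R play 2 with probability p; indifference gives (1−p) = p − 3(1−p), so p = 4/5.
Similarly C's optimal q on a is 4/5, and the value is 0·(4/5) + (1)·(1/5) = 1/5.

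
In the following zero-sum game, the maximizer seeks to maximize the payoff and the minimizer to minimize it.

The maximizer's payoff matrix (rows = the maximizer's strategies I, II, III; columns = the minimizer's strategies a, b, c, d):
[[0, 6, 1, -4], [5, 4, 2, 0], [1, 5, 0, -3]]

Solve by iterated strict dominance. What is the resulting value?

Column a is strictly dominated by d for the minimizer (-4<0, 0<5, -3<1); eliminate a.
Column b is strictly dominated by c for the minimizer (1<6, 2<4, 0<5); eliminate b.
Column c is strictly dominated by d for the minimizer (-4<1, 0<2, -3<0); eliminate c.
Row I is strictly dominated by row II (0>-4); eliminate I.
Row III is strictly dominated by row II (0>-3); eliminate III.
Only (II, d) remains, with payoff 0.

0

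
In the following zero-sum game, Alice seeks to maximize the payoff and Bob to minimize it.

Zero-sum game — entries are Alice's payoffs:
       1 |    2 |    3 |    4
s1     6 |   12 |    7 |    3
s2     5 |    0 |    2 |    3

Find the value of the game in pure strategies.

Row minima: 3, 0 → Alice's maximin is 3.
Column maxima: 6, 12, 7, 3 → Bob's minimax is 3.
They coincide at (s1, 4), so the value is 3.

3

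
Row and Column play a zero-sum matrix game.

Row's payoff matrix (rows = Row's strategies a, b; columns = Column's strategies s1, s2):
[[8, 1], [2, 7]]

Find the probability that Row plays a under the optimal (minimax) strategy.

Row minima are 1 and 2, so Row's maximin is 2; column maxima are 8 and 7, so Column's minimax is 7. These differ, so the equilibrium is in mixed strategies.
Let Row play a with probability p. Column is indifferent when 8p + 2(1−p) = p + 7(1−p), giving p = 5/12.

5/12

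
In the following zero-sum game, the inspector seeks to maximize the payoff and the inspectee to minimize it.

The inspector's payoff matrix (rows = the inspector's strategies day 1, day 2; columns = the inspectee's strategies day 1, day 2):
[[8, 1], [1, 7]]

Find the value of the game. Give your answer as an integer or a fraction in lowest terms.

55/13

Row minima are 1 and 1, so the inspector's maximin is 1; column maxima are 8 and 7, so the inspectee's minimax is 7. These differ, so the equilibrium is in mixed strategies.
Let the inspector play day 1 with probability p. The inspectee is indifferent when 8p + (1−p) = p + 7(1−p), giving p = 6/13.
Let the inspectee play day 1 with probability q. The inspector is indifferent when 8q + (1−q) = q + 7(1−q), giving q = 6/13.
The value is 8·(6/13) + (1)·(7/13) = 55/13.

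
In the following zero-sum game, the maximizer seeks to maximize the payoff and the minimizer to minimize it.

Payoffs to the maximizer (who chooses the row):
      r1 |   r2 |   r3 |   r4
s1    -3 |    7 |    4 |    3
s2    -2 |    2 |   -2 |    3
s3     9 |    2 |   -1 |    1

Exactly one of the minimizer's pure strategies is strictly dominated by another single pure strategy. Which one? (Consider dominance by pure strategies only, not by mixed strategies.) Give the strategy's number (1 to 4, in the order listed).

2

The minimizer prefers columns that give the maximizer less. Compare r2 with r3: 4 < 7, -2 < 2, -1 < 2.
So r3 strictly dominates r2 for the minimizer; r2 is strictly dominated.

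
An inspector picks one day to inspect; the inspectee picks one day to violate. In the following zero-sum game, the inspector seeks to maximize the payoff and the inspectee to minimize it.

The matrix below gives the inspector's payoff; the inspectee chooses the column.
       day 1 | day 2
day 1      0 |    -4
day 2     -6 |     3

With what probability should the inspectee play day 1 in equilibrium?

7/13

Row minima are -4 and -6, so the inspector's maximin is -4; column maxima are 0 and 3, so the inspectee's minimax is 0. These differ, so the equilibrium is in mixed strategies.
Let the inspectee play day 1 with probability q. The inspector is indifferent when −4(1−q) = −6q + 3(1−q), giving q = 7/13.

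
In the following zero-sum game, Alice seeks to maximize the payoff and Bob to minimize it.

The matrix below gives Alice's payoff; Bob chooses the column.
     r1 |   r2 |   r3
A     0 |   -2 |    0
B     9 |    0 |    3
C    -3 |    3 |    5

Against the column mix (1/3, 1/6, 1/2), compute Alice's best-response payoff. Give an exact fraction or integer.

A: (0)·(1/3) + (-2)·(1/6) + (0)·(1/2) = -1/3.
B: (9)·(1/3) + (0)·(1/6) + (3)·(1/2) = 9/2.
C: (-3)·(1/3) + (3)·(1/6) + (5)·(1/2) = 2.
The best pure response is B with expected payoff 9/2.

9/2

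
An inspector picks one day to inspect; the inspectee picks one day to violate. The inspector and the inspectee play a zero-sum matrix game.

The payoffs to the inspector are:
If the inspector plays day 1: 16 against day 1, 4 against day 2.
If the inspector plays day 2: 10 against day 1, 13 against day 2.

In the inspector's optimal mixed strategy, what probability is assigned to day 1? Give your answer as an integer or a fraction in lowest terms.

Row minima are 4 and 10, so the inspector's maximin is 10; column maxima are 16 and 13, so the inspectee's minimax is 13. These differ, so the equilibrium is in mixed strategies.
Let the inspector play day 1 with probability p. The inspectee is indifferent when 16p + 10(1−p) = 4p + 13(1−p), giving p = 1/5.

1/5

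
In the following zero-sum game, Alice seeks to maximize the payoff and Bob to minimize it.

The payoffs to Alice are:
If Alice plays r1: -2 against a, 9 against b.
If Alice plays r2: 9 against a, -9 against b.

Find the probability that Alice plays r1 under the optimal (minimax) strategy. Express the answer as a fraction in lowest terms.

18/29

Row minima are -2 and -9, so Alice's maximin is -2; column maxima are 9 and 9, so Bob's minimax is 9. These differ, so the equilibrium is in mixed strategies.
Let Alice play r1 with probability p. Bob is indifferent when −2p + 9(1−p) = 9p − 9(1−p), giving p = 18/29.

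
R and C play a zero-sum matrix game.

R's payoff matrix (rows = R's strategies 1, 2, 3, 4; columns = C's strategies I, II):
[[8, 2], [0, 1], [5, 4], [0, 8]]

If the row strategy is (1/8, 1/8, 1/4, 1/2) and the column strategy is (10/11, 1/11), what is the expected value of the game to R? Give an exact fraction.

Against (10/11, 1/11), each row's expected payoff is 1: 82/11; 2: 1/11; 3: 54/11; 4: 8/11.
Taking the (1/8, 1/8, 1/4, 1/2)-weighted average: (1/8)·(82/11) + (1/8)·(1/11) + (1/4)·(54/11) + (1/2)·(8/11) = 223/88.

223/88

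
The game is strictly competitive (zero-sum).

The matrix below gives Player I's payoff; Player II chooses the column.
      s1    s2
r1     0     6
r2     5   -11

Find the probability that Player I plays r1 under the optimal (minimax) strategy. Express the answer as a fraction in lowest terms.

Row minima are 0 and -11, so Player I's maximin is 0; column maxima are 5 and 6, so Player II's minimax is 5. These differ, so the equilibrium is in mixed strategies.
Let Player I play r1 with probability p. Player II is indifferent when 5(1−p) = 6p − 11(1−p), giving p = 8/11.

8/11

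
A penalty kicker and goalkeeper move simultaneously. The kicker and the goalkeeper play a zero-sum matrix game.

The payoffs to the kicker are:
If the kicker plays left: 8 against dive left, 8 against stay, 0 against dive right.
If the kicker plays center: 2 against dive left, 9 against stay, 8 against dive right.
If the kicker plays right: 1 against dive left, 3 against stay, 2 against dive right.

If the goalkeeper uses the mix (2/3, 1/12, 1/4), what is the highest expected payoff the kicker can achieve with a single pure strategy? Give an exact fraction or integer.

left: (8)·(2/3) + (8)·(1/12) + (0)·(1/4) = 6.
center: (2)·(2/3) + (9)·(1/12) + (8)·(1/4) = 49/12.
right: (1)·(2/3) + (3)·(1/12) + (2)·(1/4) = 17/12.
The best pure response is left with expected payoff 6.

6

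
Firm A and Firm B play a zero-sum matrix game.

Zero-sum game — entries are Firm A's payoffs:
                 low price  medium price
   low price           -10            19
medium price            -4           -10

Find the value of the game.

Row minima are -10 and -10, so Firm A's maximin is -10; column maxima are -4 and 19, so Firm B's minimax is -4. These differ, so the equilibrium is in mixed strategies.
Let Firm A play low price with probability p. Firm B is indifferent when −10p − 4(1−p) = 19p − 10(1−p), giving p = 6/35.
Let Firm B play low price with probability q. Firm A is indifferent when −10q + 19(1−q) = −4q − 10(1−q), giving q = 29/35.
The value is -10·(29/35) + (19)·(6/35) = -176/35.

-176/35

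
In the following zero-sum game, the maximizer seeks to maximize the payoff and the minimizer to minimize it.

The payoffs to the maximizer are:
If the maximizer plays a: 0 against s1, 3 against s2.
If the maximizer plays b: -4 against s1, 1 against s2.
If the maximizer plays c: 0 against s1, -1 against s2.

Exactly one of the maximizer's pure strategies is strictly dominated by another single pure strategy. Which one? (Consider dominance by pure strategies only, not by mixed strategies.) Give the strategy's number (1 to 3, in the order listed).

Compare b with a: 0 > -4, 3 > 1.
So a strictly dominates b for the maximizer; b is strictly dominated.

2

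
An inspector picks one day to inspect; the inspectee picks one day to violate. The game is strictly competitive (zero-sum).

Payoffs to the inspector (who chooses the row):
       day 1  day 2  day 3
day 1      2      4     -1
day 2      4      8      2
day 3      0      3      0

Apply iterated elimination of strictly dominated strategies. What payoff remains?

Column day 2 is strictly dominated by day 1 for the inspectee (2<4, 4<8, 0<3); eliminate day 2.
Row day 1 is strictly dominated by row day 2 (4>2, 2>-1); eliminate day 1.
Row day 3 is strictly dominated by row day 2 (4>0, 2>0); eliminate day 3.
Column day 1 is strictly dominated by day 3 for the inspectee (2<4); eliminate day 1.
Only (day 2, day 3) remains, with payoff 2.

2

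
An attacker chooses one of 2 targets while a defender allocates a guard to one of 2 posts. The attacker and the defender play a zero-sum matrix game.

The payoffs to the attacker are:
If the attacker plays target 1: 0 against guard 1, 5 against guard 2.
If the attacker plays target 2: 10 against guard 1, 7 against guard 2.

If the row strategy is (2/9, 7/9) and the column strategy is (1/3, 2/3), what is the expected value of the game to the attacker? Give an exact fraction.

188/27

Against (1/3, 2/3), each row's expected payoff is target 1: 10/3; target 2: 8.
Taking the (2/9, 7/9)-weighted average: (2/9)·(10/3) + (7/9)·(8) = 188/27.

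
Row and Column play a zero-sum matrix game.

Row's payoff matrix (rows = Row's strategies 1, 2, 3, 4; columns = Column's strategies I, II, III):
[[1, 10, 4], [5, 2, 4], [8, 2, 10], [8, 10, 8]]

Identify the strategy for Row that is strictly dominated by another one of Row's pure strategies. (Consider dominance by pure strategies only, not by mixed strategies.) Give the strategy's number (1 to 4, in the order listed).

Compare 2 with 4: 8 > 5, 10 > 2, 8 > 4.
So 4 strictly dominates 2 for Row; 2 is strictly dominated.

2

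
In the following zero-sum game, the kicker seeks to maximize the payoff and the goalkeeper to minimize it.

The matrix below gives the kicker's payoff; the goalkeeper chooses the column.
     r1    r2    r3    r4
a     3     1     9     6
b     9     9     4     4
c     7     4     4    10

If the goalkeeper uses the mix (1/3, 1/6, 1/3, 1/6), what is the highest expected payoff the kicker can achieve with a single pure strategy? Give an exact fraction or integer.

13/2

a: (3)·(1/3) + (1)·(1/6) + (9)·(1/3) + (6)·(1/6) = 31/6.
b: (9)·(1/3) + (9)·(1/6) + (4)·(1/3) + (4)·(1/6) = 13/2.
c: (7)·(1/3) + (4)·(1/6) + (4)·(1/3) + (10)·(1/6) = 6.
The best pure response is b with expected payoff 13/2.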